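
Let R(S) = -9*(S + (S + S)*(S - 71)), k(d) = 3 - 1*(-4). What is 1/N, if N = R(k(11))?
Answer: 1/8001 ≈ 0.00012498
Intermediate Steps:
k(d) = 7 (k(d) = 3 + 4 = 7)
R(S) = -9*S - 18*S*(-71 + S) (R(S) = -9*(S + (2*S)*(-71 + S)) = -9*(S + 2*S*(-71 + S)) = -9*S - 18*S*(-71 + S))
N = 8001 (N = 9*7*(141 - 2*7) = 9*7*(141 - 14) = 9*7*127 = 8001)
1/N = 1/8001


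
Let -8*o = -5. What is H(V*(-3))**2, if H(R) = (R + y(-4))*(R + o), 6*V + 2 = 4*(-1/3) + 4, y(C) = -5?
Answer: 196/81 ≈ 2.4198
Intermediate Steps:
o = 5/8 (o = -1/8*(-5) = 5/8 ≈ 0.62500)
V = 1/9 (V = -1/3 + (4*(-1/3) + 4)/6 = -1/3 + (-4/3 + 4)/6 = -1/3 + (1/6)*(8/3) = -1/3 + 4/9 = 1/9 ≈ 0.11111)
H(R) = (-5 + R)*(5/8 + R) (H(R) = (R - 5)*(R + 5/8) = (-5 + R)*(5/8 + R))
H(V*(-3))**2 = (-25/8 + ((1/9)*(-3))**2 - 35*(-3)/72)**2 = (-25/8 + (-1/3)**2 - 35/8*(-1/3))**2 = (-25/8 + 1/9 + 35/24)**2 = (-14/9)**2 = 196/81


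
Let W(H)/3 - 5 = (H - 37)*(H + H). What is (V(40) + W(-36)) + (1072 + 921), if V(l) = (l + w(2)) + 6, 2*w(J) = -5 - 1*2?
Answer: 35637/2 ≈ 17819.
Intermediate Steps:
w(J) = -7/2 (w(J) = (-5 - 1*2)/2 = (-5 - 2)/2 = (½)*(-7) = -7/2)
W(H) = 15 + 6*H*(-37 + H) (W(H) = 15 + 3*((H - 37)*(H + H)) = 15 + 3*((-37 + H)*(2*H)) = 15 + 3*(2*H*(-37 + H)) = 15 + 6*H*(-37 + H))
V(l) = 5/2 + l (V(l) = (l - 7/2) + 6 = (-7/2 + l) + 6 = 5/2 + l)
(V(40) + W(-36)) + (1072 + 921) = ((5/2 + 40) + (15 - 222*(-36) + 6*(-36)²)) + (1072 + 921) = (85/2 + (15 + 7992 + 6*1296)) + 1993 = (85/2 + (15 + 7992 + 7776)) + 1993 = (85/2 + 15783) + 1993 = 31651/2 + 1993 = 35637/2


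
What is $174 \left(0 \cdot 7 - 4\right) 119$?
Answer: $-82824$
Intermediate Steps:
$174 \left(0 \cdot 7 - 4\right) 119 = 174 \left(0 - 4\right) 119 = 174 \left(-4\right) 119 = \left(-696\right) 119 = -82824$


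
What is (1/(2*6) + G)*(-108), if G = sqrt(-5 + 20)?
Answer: -9 - 108*sqrt(15) ≈ -427.28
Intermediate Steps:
G = sqrt(15) ≈ 3.8730
(1/(2*6) + G)*(-108) = (1/(2*6) + sqrt(15))*(-108) = (1/12 + sqrt(15))*(-108) = -9 - 108*sqrt(15)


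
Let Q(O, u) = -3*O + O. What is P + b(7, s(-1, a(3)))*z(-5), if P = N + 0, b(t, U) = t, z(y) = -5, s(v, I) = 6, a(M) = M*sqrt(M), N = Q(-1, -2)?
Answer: -33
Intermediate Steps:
Q(O, u) = -2*O
N = 2 (N = -2*(-1) = 2)
a(M) = M**(3/2)
P = 2 (P = 2 + 0 = 2)
P + b(7, s(-1, a(3)))*z(-5) = 2 + 7*(-5) = 2 - 35 = -33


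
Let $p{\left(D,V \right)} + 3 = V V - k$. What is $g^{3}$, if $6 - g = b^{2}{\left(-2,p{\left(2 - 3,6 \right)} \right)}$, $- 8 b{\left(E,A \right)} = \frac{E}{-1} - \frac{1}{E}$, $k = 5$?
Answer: $\frac{3449795831}{16777216} \approx 205.62$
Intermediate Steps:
$p{\left(D,V \right)} = -8 + V^{2}$ ($p{\left(D,V \right)} = -3 + \left(V V - 5\right) = -3 + \left(V^{2} - 5\right) = -3 + \left(-5 + V^{2}\right) = -8 + V^{2}$)
$b{\left(E,A \right)} = \frac{E}{8} + \frac{1}{8 E}$ ($b{\left(E,A \right)} = - \frac{\frac{E}{-1} - \frac{1}{E}}{8} = - \frac{E \left(-1\right) - \frac{1}{E}}{8} = - \frac{- E - \frac{1}{E}}{8} = \frac{E}{8} + \frac{1}{8 E}$)
$g = \frac{1511}{256}$ ($g = 6 - \left(\frac{1 + \left(-2\right)^{2}}{8 \left(-2\right)}\right)^{2} = 6 - \left(\frac{1}{8} \left(- \frac{1}{2}\right) \left(1 + 4\right)\right)^{2} = 6 - \left(\frac{1}{8} \left(- \frac{1}{2}\right) 5\right)^{2} = 6 - \left(- \frac{5}{16}\right)^{2} = 6 - \frac{25}{256} = \frac{1511}{256} \approx 5.9023$)
$g^{3} = \left(\frac{1511}{256}\right)^{3} = \frac{3449795831}{16777216}$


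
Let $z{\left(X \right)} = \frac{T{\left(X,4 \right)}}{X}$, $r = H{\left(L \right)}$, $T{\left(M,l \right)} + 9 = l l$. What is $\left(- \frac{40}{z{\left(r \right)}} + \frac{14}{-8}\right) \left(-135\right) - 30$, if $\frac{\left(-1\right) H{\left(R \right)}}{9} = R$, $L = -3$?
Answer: $\frac{588975}{28} \approx 21035.0$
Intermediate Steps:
$T{\left(M,l \right)} = -9 + l^{2}$ ($T{\left(M,l \right)} = -9 + l l = -9 + l^{2}$)
$H{\left(R \right)} = - 9 R$
$r = 27$ ($r = \left(-9\right) \left(-3\right) = 27$)
$z{\left(X \right)} = \frac{7}{X}$ ($z{\left(X \right)} = \frac{-9 + 4^{2}}{X} = \frac{-9 + 16}{X} = \frac{7}{X}$)
$\left(- \frac{40}{z{\left(r \right)}} + \frac{14}{-8}\right) \left(-135\right) - 30 = \left(- \frac{40}{7 \cdot \frac{1}{27}} + \frac{14}{-8}\right) \left(-135\right) - 30 = \left(- \frac{40}{7 \cdot \frac{1}{27}} + 14 \left(- \frac{1}{8}\right)\right) \left(-135\right) - 30 = \left(- \frac{40}{\frac{7}{27}} - \frac{7}{4}\right) \left(-135\right) - 30 = \left(\left(-40\right) \frac{27}{7} - \frac{7}{4}\right) \left(-135\right) - 30 = \left(- \frac{1080}{7} - \frac{7}{4}\right) \left(-135\right) - 30 = \left(- \frac{4369}{28}\right) \left(-135\right) - 30 = \frac{589815}{28} - 30 = \frac{588975}{28}$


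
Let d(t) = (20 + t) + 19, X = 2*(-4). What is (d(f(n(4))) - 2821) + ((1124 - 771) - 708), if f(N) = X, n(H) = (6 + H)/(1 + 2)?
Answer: -3145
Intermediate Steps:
n(H) = 2 + H/3 (n(H) = (6 + H)/3 = (6 + H)*(⅓) = 2 + H/3)
X = -8
f(N) = -8
d(t) = 39 + t
(d(f(n(4))) - 2821) + ((1124 - 771) - 708) = ((39 - 8) - 2821) + ((1124 - 771) - 708) = (31 - 2821) + (353 - 708) = -2790 - 355 = -3145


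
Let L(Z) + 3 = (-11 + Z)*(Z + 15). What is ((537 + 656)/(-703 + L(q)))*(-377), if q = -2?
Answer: 449761/875 ≈ 514.01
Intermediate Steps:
L(Z) = -3 + (-11 + Z)*(15 + Z) (L(Z) = -3 + (-11 + Z)*(Z + 15) = -3 + (-11 + Z)*(15 + Z))
((537 + 656)/(-703 + L(q)))*(-377) = ((537 + 656)/(-703 + (-168 + (-2)² + 4*(-2))))*(-377) = (1193/(-703 + (-168 + 4 - 8)))*(-377) = (1193/(-703 - 172))*(-377) = (1193/(-875))*(-377) = (1193*(-1/875))*(-377) = -1193/875*(-377) = 449761/875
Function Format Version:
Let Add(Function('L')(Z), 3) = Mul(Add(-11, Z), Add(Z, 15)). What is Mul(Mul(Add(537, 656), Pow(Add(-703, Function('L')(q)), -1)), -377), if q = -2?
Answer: Rational(449761, 875) ≈ 514.01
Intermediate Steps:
Function('L')(Z) = Add(-3, Mul(Add(-11, Z), Add(15, Z))) (Function('L')(Z) = Add(-3, Mul(Add(-11, Z), Add(Z, 15))) = Add(-3, Mul(Add(-11, Z), Add(15, Z))))
Mul(Mul(Add(537, 656), Pow(Add(-703, Function('L')(q)), -1)), -377) = Mul(Mul(Add(537, 656), Pow(Add(-703, Add(-168, Pow(-2, 2), Mul(4, -2))), -1)), -377) = Mul(Mul(1193, Pow(Add(-703, Add(-168, 4, -8)), -1)), -377) = Mul(Mul(1193, Pow(Add(-703, -172), -1)), -377) = Mul(Mul(1193, Pow(-875, -1)), -377) = Mul(Mul(1193, Rational(-1, 875)), -377) = Mul(Rational(-1193, 875), -377) = Rational(449761, 875)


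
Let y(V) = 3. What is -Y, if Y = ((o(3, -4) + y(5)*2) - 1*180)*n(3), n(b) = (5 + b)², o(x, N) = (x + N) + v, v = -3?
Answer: 11392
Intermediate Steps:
o(x, N) = -3 + N + x (o(x, N) = (x + N) - 3 = (N + x) - 3 = -3 + N + x)
Y = -11392 (Y = (((-3 - 4 + 3) + 3*2) - 1*180)*(5 + 3)² = ((-4 + 6) - 180)*8² = (2 - 180)*64 = -178*64 = -11392)
-Y = -1*(-11392) = 11392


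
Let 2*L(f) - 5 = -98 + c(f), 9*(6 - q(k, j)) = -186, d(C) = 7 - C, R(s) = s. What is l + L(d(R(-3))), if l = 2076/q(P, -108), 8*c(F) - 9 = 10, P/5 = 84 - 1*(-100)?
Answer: 2603/80 ≈ 32.537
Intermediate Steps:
P = 920 (P = 5*(84 - 1*(-100)) = 5*(84 + 100) = 5*184 = 920)
c(F) = 19/8 (c(F) = 9/8 + (⅛)*10 = 9/8 + 5/4 = 19/8)
q(k, j) = 80/3 (q(k, j) = 6 - ⅑*(-186) = 6 + 62/3 = 80/3)
L(f) = -725/16 (L(f) = 5/2 + (-98 + 19/8)/2 = 5/2 + (½)*(-765/8) = 5/2 - 765/16 = -725/16)
l = 1557/20 (l = 2076/(80/3) = 2076*(3/80) = 1557/20 ≈ 77.850)
l + L(d(R(-3))) = 1557/20 - 725/16 = 2603/80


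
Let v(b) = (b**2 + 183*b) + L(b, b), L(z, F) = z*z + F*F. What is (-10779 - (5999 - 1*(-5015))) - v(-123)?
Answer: -44671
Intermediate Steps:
L(z, F) = F**2 + z**2 (L(z, F) = z**2 + F**2 = F**2 + z**2)
v(b) = 3*b**2 + 183*b (v(b) = (b**2 + 183*b) + (b**2 + b**2) = (b**2 + 183*b) + 2*b**2 = 3*b**2 + 183*b)
(-10779 - (5999 - 1*(-5015))) - v(-123) = (-10779 - (5999 - 1*(-5015))) - 3*(-123)*(61 - 123) = (-10779 - (5999 + 5015)) - 3*(-123)*(-62) = (-10779 - 1*11014) - 1*22878 = (-10779 - 11014) - 22878 = -21793 - 22878 = -44671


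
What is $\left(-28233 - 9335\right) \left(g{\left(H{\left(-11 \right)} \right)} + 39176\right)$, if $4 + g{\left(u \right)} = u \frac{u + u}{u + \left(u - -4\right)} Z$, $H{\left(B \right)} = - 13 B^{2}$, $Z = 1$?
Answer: $- \frac{2218949524544}{1571} \approx -1.4124 \cdot 10^{9}$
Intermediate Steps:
$g{\left(u \right)} = -4 + \frac{2 u^{2}}{4 + 2 u}$ ($g{\left(u \right)} = -4 + u \frac{u + u}{u + \left(u - -4\right)} 1 = -4 + u \frac{2 u}{u + \left(u + 4\right)} 1 = -4 + u \frac{2 u}{u + \left(4 + u\right)} 1 = -4 + u \frac{2 u}{4 + 2 u} 1 = -4 + \frac{2 u^{2}}{4 + 2 u} 1 = -4 + \frac{2 u^{2}}{4 + 2 u}$)
$\left(-28233 - 9335\right) \left(g{\left(H{\left(-11 \right)} \right)} + 39176\right) = \left(-28233 - 9335\right) \left(\frac{-8 + \left(- 13 \left(-11\right)^{2}\right)^{2} - 4 \left(- 13 \left(-11\right)^{2}\right)}{2 - 13 \left(-11\right)^{2}} + 39176\right) = - 37568 \left(\frac{-8 + \left(\left(-13\right) 121\right)^{2} - 4 \left(\left(-13\right) 121\right)}{2 - 1573} + 39176\right) = - 37568 \left(\frac{-8 + \left(-1573\right)^{2} - -6292}{2 - 1573} + 39176\right) = - 37568 \left(\frac{-8 + 2474329 + 6292}{-1571} + 39176\right) = - 37568 \left(\left(- \frac{1}{1571}\right) 2480613 + 39176\right) = - 37568 \left(- \frac{2480613}{1571} + 39176\right) = \left(-37568\right) \frac{59064883}{1571} = - \frac{2218949524544}{1571}$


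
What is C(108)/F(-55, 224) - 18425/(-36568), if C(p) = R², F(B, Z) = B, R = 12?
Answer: -4252417/2011240 ≈ -2.1143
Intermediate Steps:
C(p) = 144 (C(p) = 12² = 144)
C(108)/F(-55, 224) - 18425/(-36568) = 144/(-55) - 18425/(-36568) = 144*(-1/55) - 18425*(-1/36568) = -144/55 + 18425/36568 = -4252417/2011240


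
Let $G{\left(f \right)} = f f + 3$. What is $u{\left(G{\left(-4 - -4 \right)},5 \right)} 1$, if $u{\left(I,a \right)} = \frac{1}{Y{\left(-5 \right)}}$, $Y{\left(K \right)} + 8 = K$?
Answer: $- \frac{1}{13} \approx -0.076923$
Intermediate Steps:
$Y{\left(K \right)} = -8 + K$
$G{\left(f \right)} = 3 + f^{2}$ ($G{\left(f \right)} = f^{2} + 3 = 3 + f^{2}$)
$u{\left(I,a \right)} = - \frac{1}{13}$ ($u{\left(I,a \right)} = \frac{1}{-8 - 5} = \frac{1}{-13} = - \frac{1}{13}$)
$u{\left(G{\left(-4 - -4 \right)},5 \right)} 1 = \left(- \frac{1}{13}\right) 1 = - \frac{1}{13}$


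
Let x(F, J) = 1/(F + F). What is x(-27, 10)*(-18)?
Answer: ⅓ ≈ 0.33333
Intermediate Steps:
x(F, J) = 1/(2*F)
x(-27, 10)*(-18) = ((½)/(-27))*(-18) = ((½)*(-1/27))*(-18) = -1/54*(-18) = ⅓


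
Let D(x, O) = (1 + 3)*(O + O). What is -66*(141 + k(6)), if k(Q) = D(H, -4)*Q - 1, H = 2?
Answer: 3432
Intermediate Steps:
D(x, O) = 8*O (D(x, O) = 4*(2*O) = 8*O)
k(Q) = -1 - 32*Q (k(Q) = (8*(-4))*Q - 1 = -32*Q - 1 = -1 - 32*Q)
-66*(141 + k(6)) = -66*(141 + (-1 - 32*6)) = -66*(141 + (-1 - 192)) = -66*(141 - 193) = -66*(-52) = 3432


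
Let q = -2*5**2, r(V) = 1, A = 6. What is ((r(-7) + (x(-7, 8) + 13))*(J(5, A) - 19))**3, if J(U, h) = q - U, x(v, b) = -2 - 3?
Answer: -295408296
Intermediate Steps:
x(v, b) = -5
q = -50 (q = -2*25 = -50)
J(U, h) = -50 - U
((r(-7) + (x(-7, 8) + 13))*(J(5, A) - 19))**3 = ((1 + (-5 + 13))*((-50 - 1*5) - 19))**3 = ((1 + 8)*((-50 - 5) - 19))**3 = (9*(-55 - 19))**3 = (9*(-74))**3 = (-666)**3 = -295408296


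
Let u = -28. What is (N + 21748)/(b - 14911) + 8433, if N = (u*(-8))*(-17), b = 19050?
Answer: 34922127/4139 ≈ 8437.3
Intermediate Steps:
N = -3808 (N = -28*(-8)*(-17) = 224*(-17) = -3808)
(N + 21748)/(b - 14911) + 8433 = (-3808 + 21748)/(19050 - 14911) + 8433 = 17940/4139 + 8433 = 34922127/4139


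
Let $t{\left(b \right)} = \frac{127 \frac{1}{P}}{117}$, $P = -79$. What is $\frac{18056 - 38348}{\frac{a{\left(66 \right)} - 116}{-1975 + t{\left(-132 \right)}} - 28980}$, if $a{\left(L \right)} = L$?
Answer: $\frac{61738585864}{88171824135} \approx 0.70021$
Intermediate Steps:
$t{\left(b \right)} = - \frac{127}{9243}$ ($t{\left(b \right)} = \frac{127 \frac{1}{-79}}{117} = 127 \left(- \frac{1}{79}\right) \frac{1}{117} = \left(- \frac{127}{79}\right) \frac{1}{117} = - \frac{127}{9243}$)
$\frac{18056 - 38348}{\frac{a{\left(66 \right)} - 116}{-1975 + t{\left(-132 \right)}} - 28980} = \frac{18056 - 38348}{\frac{66 - 116}{-1975 - \frac{127}{9243}} - 28980} = - \frac{20292}{- \frac{50}{- \frac{18255052}{9243}} - 28980} = - \frac{20292}{\left(-50\right) \left(- \frac{9243}{18255052}\right) - 28980} = - \frac{20292}{\frac{231075}{9127526} - 28980} = - \frac{20292}{- \frac{264515472405}{9127526}} = \left(-20292\right) \left(- \frac{9127526}{264515472405}\right) = \frac{61738585864}{88171824135}$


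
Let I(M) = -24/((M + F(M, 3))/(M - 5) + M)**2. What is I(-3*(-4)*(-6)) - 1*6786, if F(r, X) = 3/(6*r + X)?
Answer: -84797143306746/12495886225 ≈ -6786.0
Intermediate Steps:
F(r, X) = 3/(X + 6*r)
I(M) = -24/(M + (M + 3/(3 + 6*M))/(-5 + M))**2 (I(M) = -24/((M + 3/(3 + 6*M))/(M - 5) + M)**2 = -24/((M + 3/(3 + 6*M))/(-5 + M) + M)**2 = -24/(M + (M + 3/(3 + 6*M))/(-5 + M))**2)
I(-3*(-4)*(-6)) - 1*6786 = -24*(1 + 2*(-3*(-4)*(-6)))**2*(-5 - 3*(-4)*(-6))**2/(1 + (-3*(-4)*(-6))*(1 + 2*(-3*(-4)*(-6)))*(-4 - 3*(-4)*(-6)))**2 - 1*6786 = -24*(1 + 2*(12*(-6)))**2*(-5 + 12*(-6))**2/(1 + (12*(-6))*(1 + 2*(12*(-6)))*(-4 + 12*(-6)))**2 - 6786 = -24*(1 + 2*(-72))**2*(-5 - 72)**2/(1 - 72*(1 + 2*(-72))*(-4 - 72))**2 - 6786 = -24*(1 - 144)**2*(-77)**2/(1 - 72*(1 - 144)*(-76))**2 - 6786 = -24*(-143)**2*5929/(1 - 72*(-143)*(-76))**2 - 6786 = -24*20449*5929/(1 - 782496)**2 - 6786 = -24*20449*5929/(-782495)**2 - 6786 = -24*20449*1/612298425025*5929 - 6786 = -59383896/12495886225 - 6786 = -84797143306746/12495886225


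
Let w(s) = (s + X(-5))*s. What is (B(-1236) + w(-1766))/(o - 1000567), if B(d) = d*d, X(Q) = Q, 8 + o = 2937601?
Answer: 2327641/968513 ≈ 2.4033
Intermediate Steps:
o = 2937593 (o = -8 + 2937601 = 2937593)
w(s) = s*(-5 + s) (w(s) = (s - 5)*s = (-5 + s)*s = s*(-5 + s))
B(d) = d**2
(B(-1236) + w(-1766))/(o - 1000567) = ((-1236)**2 - 1766*(-5 - 1766))/(2937593 - 1000567) = (1527696 - 1766*(-1771))/1937026 = (1527696 + 3127586)*(1/1937026) = 4655282*(1/1937026) = 2327641/968513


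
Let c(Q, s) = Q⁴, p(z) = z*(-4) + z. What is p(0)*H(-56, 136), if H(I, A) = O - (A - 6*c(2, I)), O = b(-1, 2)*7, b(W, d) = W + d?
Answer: 0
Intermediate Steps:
p(z) = -3*z (p(z) = -4*z + z = -3*z)
O = 7 (O = (-1 + 2)*7 = 1*7 = 7)
H(I, A) = 103 - A (H(I, A) = 7 - (A - 6*2⁴) = 7 - (A - 6*16) = 7 - (A - 96) = 7 - (-96 + A) = 7 + (96 - A) = 103 - A)
p(0)*H(-56, 136) = (-3*0)*(103 - 1*136) = 0*(103 - 136) = 0*(-33) = 0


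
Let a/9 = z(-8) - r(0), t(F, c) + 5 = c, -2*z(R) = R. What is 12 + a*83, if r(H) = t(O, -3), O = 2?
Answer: 8976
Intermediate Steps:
z(R) = -R/2
t(F, c) = -5 + c
r(H) = -8 (r(H) = -5 - 3 = -8)
a = 108 (a = 9*(-½*(-8) - 1*(-8)) = 9*(4 + 8) = 9*12 = 108)
12 + a*83 = 12 + 108*83 = 12 + 8964 = 8976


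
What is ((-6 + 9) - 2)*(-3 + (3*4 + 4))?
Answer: 13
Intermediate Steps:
((-6 + 9) - 2)*(-3 + (3*4 + 4)) = (3 - 2)*(-3 + (12 + 4)) = 1*(-3 + 16) = 1*13 = 13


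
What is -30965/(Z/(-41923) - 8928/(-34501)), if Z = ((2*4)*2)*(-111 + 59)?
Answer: -44787324623195/402993376 ≈ -1.1114e+5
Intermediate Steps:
Z = -832 (Z = (8*2)*(-52) = 16*(-52) = -832)
-30965/(Z/(-41923) - 8928/(-34501)) = -30965/(-832/(-41923) - 8928/(-34501)) = -30965/(-832*(-1/41923) - 8928*(-1/34501)) = -30965/(832/41923 + 8928/34501) = -30965/402993376/1446385423 = -30965*1446385423/402993376 = -44787324623195/402993376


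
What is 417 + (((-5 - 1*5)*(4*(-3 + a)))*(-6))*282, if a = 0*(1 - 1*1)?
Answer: -202623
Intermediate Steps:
a = 0 (a = 0*(1 - 1) = 0*0 = 0)
417 + (((-5 - 1*5)*(4*(-3 + a)))*(-6))*282 = 417 + (((-5 - 1*5)*(4*(-3 + 0)))*(-6))*282 = 417 + (((-5 - 5)*(4*(-3)))*(-6))*282 = 417 + (-10*(-12)*(-6))*282 = 417 + (120*(-6))*282 = 417 - 720*282 = 417 - 203040 = -202623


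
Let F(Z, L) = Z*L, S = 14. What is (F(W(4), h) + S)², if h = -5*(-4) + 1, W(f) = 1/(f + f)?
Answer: 17689/64 ≈ 276.39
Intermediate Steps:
W(f) = 1/(2*f)
h = 21 (h = 20 + 1 = 21)
F(Z, L) = L*Z
(F(W(4), h) + S)² = (21*((½)/4) + 14)² = (21*((½)*(¼)) + 14)² = (21*(⅛) + 14)² = (21/8 + 14)² = (133/8)² = 17689/64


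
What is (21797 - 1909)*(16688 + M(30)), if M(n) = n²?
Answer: 349790144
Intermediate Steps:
(21797 - 1909)*(16688 + M(30)) = (21797 - 1909)*(16688 + 30²) = 19888*(16688 + 900) = 19888*17588 = 349790144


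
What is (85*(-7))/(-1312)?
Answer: 595/1312 ≈ 0.45351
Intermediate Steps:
(85*(-7))/(-1312) = -595*(-1/1312) = 595/1312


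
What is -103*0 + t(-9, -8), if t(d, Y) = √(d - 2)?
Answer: I*√11 ≈ 3.3166*I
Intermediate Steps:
t(d, Y) = √(-2 + d)
-103*0 + t(-9, -8) = -103*0 + √(-2 - 9) = 0 + √(-11) = 0 + I*√11 = I*√11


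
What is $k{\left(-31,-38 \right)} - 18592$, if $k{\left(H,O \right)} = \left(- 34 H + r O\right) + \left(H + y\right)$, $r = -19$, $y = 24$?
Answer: $-16823$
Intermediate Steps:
$k{\left(H,O \right)} = 24 - 33 H - 19 O$ ($k{\left(H,O \right)} = \left(- 34 H - 19 O\right) + \left(H + 24\right) = \left(- 34 H - 19 O\right) + \left(24 + H\right) = 24 - 33 H - 19 O$)
$k{\left(-31,-38 \right)} - 18592 = \left(24 - -1023 - -722\right) - 18592 = \left(24 + 1023 + 722\right) - 18592 = 1769 - 18592 = -16823$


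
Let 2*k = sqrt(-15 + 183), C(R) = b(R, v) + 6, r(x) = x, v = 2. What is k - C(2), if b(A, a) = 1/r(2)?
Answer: -13/2 + sqrt(42) ≈ -0.019259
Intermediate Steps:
b(A, a) = 1/2
C(R) = 13/2 (C(R) = 1/2 + 6 = 13/2)
k = sqrt(42) (k = sqrt(-15 + 183)/2 = sqrt(168)/2 = (2*sqrt(42))/2 = sqrt(42) ≈ 6.4807)
k - C(2) = sqrt(42) - 1*13/2 = sqrt(42) - 13/2 = -13/2 + sqrt(42)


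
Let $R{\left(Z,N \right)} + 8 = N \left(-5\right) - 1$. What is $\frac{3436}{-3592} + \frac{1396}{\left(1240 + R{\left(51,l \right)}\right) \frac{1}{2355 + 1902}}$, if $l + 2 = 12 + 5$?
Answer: $\frac{1333904063}{259522} \approx 5139.9$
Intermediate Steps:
$l = 15$ ($l = -2 + \left(12 + 5\right) = -2 + 17 = 15$)
$R{\left(Z,N \right)} = -9 - 5 N$ ($R{\left(Z,N \right)} = -8 + \left(N \left(-5\right) - 1\right) = -8 - \left(1 + 5 N\right) = -9 - 5 N$)
$\frac{3436}{-3592} + \frac{1396}{\left(1240 + R{\left(51,l \right)}\right) \frac{1}{2355 + 1902}} = \frac{3436}{-3592} + \frac{1396}{\left(1240 - 84\right) \frac{1}{2355 + 1902}} = 3436 \left(- \frac{1}{3592}\right) + \frac{1396}{\left(1240 - 84\right) \frac{1}{4257}} = - \frac{859}{898} + \frac{1396}{\left(1240 - 84\right) \frac{1}{4257}} = - \frac{859}{898} + \frac{1396}{1156 \cdot \frac{1}{4257}} = - \frac{859}{898} + \frac{1396}{\frac{1156}{4257}} = - \frac{859}{898} + 1396 \cdot \frac{4257}{1156} = - \frac{859}{898} + \frac{1485693}{289} = \frac{1333904063}{259522}$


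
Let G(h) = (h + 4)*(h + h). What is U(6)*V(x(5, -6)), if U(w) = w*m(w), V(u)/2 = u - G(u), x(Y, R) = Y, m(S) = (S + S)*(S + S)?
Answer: -146880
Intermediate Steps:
G(h) = 2*h*(4 + h) (G(h) = (4 + h)*(2*h) = 2*h*(4 + h))
m(S) = 4*S**2 (m(S) = (2*S)*(2*S) = 4*S**2)
V(u) = 2*u - 4*u*(4 + u) (V(u) = 2*(u - 2*u*(4 + u)) = 2*u - 4*u*(4 + u))
U(w) = 4*w**3 (U(w) = w*(4*w**2) = 4*w**3)
U(6)*V(x(5, -6)) = (4*6**3)*(2*5*(-7 - 2*5)) = (4*216)*(2*5*(-7 - 10)) = 864*(2*5*(-17)) = 864*(-170) = -146880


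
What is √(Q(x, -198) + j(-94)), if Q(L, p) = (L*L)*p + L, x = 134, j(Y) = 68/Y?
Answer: 12*I*√54537061/47 ≈ 1885.5*I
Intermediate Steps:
Q(L, p) = L + p*L² (Q(L, p) = L²*p + L = p*L² + L = L + p*L²)
√(Q(x, -198) + j(-94)) = √(134*(1 + 134*(-198)) + 68/(-94)) = √(134*(1 - 26532) + 68*(-1/94)) = √(134*(-26531) - 34/47) = √(-3555154 - 34/47) = √(-167092272/47) = 12*I*√54537061/47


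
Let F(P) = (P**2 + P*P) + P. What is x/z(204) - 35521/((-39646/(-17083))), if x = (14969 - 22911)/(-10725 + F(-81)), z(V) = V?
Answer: -71673486799321/4682826936 ≈ -15306.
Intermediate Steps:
F(P) = P + 2*P**2 (F(P) = (P**2 + P**2) + P = 2*P**2 + P = P + 2*P**2)
x = -3971/1158 (x = (14969 - 22911)/(-10725 - 81*(1 + 2*(-81))) = -7942/(-10725 - 81*(1 - 162)) = -7942/(-10725 - 81*(-161)) = -7942/(-10725 + 13041) = -7942/2316 = -7942*1/2316 = -3971/1158 ≈ -3.4292)
x/z(204) - 35521/((-39646/(-17083))) = -3971/1158/204 - 35521/((-39646/(-17083))) = -3971/1158*1/204 - 35521/((-39646*(-1/17083))) = -3971/236232 - 35521/39646/17083 = -3971/236232 - 35521*17083/39646 = -3971/236232 - 606805243/39646 = -71673486799321/4682826936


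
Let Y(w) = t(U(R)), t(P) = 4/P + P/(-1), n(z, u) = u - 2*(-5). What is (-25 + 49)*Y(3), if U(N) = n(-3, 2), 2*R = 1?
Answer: -280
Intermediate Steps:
n(z, u) = 10 + u (n(z, u) = u + 10 = 10 + u)
R = ½ (R = (½)*1 = ½ ≈ 0.50000)
U(N) = 12 (U(N) = 10 + 2 = 12)
t(P) = -P + 4/P (t(P) = 4/P + P*(-1) = 4/P - P = -P + 4/P)
Y(w) = -35/3 (Y(w) = -1*12 + 4/12 = -12 + 4*(1/12) = -12 + ⅓ = -35/3)
(-25 + 49)*Y(3) = (-25 + 49)*(-35/3) = 24*(-35/3) = -280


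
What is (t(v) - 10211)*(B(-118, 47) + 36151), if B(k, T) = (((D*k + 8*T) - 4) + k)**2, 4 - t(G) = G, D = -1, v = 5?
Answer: -1782351420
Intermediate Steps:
t(G) = 4 - G
B(k, T) = (-4 + 8*T)**2 (B(k, T) = (((-k + 8*T) - 4) + k)**2 = ((-4 - k + 8*T) + k)**2 = (-4 + 8*T)**2)
(t(v) - 10211)*(B(-118, 47) + 36151) = ((4 - 1*5) - 10211)*(16*(-1 + 2*47)**2 + 36151) = ((4 - 5) - 10211)*(16*(-1 + 94)**2 + 36151) = (-1 - 10211)*(16*93**2 + 36151) = -10212*(16*8649 + 36151) = -10212*(138384 + 36151) = -10212*174535 = -1782351420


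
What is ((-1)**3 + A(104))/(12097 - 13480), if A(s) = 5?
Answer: -4/1383 ≈ -0.0028923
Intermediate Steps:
((-1)**3 + A(104))/(12097 - 13480) = ((-1)**3 + 5)/(12097 - 13480) = (-1 + 5)/(-1383) = 4*(-1/1383) = -4/1383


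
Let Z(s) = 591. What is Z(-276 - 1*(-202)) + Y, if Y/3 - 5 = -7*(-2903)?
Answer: 61569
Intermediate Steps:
Y = 60978 (Y = 15 + 3*(-7*(-2903)) = 15 + 3*20321 = 15 + 60963 = 60978)
Z(-276 - 1*(-202)) + Y = 591 + 60978 = 61569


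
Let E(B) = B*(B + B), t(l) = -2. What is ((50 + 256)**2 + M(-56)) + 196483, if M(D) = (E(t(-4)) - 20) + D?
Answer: 290051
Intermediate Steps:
E(B) = 2*B**2 (E(B) = B*(2*B) = 2*B**2)
M(D) = -12 + D (M(D) = (2*(-2)**2 - 20) + D = (2*4 - 20) + D = (8 - 20) + D = -12 + D)
((50 + 256)**2 + M(-56)) + 196483 = ((50 + 256)**2 + (-12 - 56)) + 196483 = (306**2 - 68) + 196483 = (93636 - 68) + 196483 = 93568 + 196483 = 290051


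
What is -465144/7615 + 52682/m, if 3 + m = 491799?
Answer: -114177392597/1872513270 ≈ -60.975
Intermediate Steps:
m = 491796 (m = -3 + 491799 = 491796)
-465144/7615 + 52682/m = -465144/7615 + 52682/491796 = -465144*1/7615 + 52682*(1/491796) = -465144/7615 + 26341/245898 = -114177392597/1872513270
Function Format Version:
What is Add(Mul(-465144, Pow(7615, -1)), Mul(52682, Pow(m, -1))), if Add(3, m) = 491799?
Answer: Rational(-114177392597, 1872513270) ≈ -60.975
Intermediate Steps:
m = 491796 (m = Add(-3, 491799) = 491796)
Add(Mul(-465144, Pow(7615, -1)), Mul(52682, Pow(m, -1))) = Add(Mul(-465144, Pow(7615, -1)), Mul(52682, Pow(491796, -1))) = Add(Mul(-465144, Rational(1, 7615)), Mul(52682, Rational(1, 491796))) = Add(Rational(-465144, 7615), Rational(26341, 245898)) = Rational(-114177392597, 1872513270)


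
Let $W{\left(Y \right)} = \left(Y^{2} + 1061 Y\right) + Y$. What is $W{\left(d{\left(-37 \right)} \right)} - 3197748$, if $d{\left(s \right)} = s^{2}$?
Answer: $130291$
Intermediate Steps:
$W{\left(Y \right)} = Y^{2} + 1062 Y$
$W{\left(d{\left(-37 \right)} \right)} - 3197748 = \left(-37\right)^{2} \left(1062 + \left(-37\right)^{2}\right) - 3197748 = 1369 \left(1062 + 1369\right) - 3197748 = 1369 \cdot 2431 - 3197748 = 3328039 - 3197748 = 130291$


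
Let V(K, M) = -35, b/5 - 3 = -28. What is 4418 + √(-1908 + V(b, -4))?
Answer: 4418 + I*√1943 ≈ 4418.0 + 44.079*I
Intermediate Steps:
b = -125 (b = 15 + 5*(-28) = 15 - 140 = -125)
4418 + √(-1908 + V(b, -4)) = 4418 + √(-1908 - 35) = 4418 + √(-1943) = 4418 + I*√1943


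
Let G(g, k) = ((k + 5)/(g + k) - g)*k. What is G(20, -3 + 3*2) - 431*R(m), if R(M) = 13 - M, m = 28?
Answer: 147339/23 ≈ 6406.0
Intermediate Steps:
G(g, k) = k*(-g + (5 + k)/(g + k)) (G(g, k) = ((5 + k)/(g + k) - g)*k = (-g + (5 + k)/(g + k))*k = k*(-g + (5 + k)/(g + k)))
G(20, -3 + 3*2) - 431*R(m) = (-3 + 3*2)*(5 + (-3 + 3*2) - 1*20² - 1*20*(-3 + 3*2))/(20 + (-3 + 3*2)) - 431*(13 - 1*28) = (-3 + 6)*(5 + (-3 + 6) - 1*400 - 1*20*(-3 + 6))/(20 + (-3 + 6)) - 431*(13 - 28) = 3*(5 + 3 - 400 - 1*20*3)/(20 + 3) - 431*(-15) = 3*(5 + 3 - 400 - 60)/23 + 6465 = 3*(1/23)*(-452) + 6465 = -1356/23 + 6465 = 147339/23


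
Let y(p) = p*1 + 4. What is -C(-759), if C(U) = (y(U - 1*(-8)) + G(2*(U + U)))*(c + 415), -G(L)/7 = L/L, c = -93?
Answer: 242788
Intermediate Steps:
G(L) = -7 (G(L) = -7*L/L = -7*1 = -7)
y(p) = 4 + p (y(p) = p + 4 = 4 + p)
C(U) = 1610 + 322*U (C(U) = ((4 + (U - 1*(-8))) - 7)*(-93 + 415) = ((4 + (U + 8)) - 7)*322 = ((4 + (8 + U)) - 7)*322 = ((12 + U) - 7)*322 = (5 + U)*322 = 1610 + 322*U)
-C(-759) = -(1610 + 322*(-759)) = -(1610 - 244398) = -1*(-242788) = 242788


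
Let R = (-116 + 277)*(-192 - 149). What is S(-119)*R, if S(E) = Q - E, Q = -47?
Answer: -3952872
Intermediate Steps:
S(E) = -47 - E
R = -54901 (R = 161*(-341) = -54901)
S(-119)*R = (-47 - 1*(-119))*(-54901) = (-47 + 119)*(-54901) = 72*(-54901) = -3952872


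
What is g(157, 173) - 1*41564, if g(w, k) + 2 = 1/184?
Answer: -7648143/184 ≈ -41566.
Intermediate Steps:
g(w, k) = -367/184 (g(w, k) = -2 + 1/184 = -367/184)
g(157, 173) - 1*41564 = -367/184 - 1*41564 = -367/184 - 41564 = -7648143/184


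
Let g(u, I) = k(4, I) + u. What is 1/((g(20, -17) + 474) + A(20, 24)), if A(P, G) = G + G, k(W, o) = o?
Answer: 1/525 ≈ 0.0019048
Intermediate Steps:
A(P, G) = 2*G
g(u, I) = I + u
1/((g(20, -17) + 474) + A(20, 24)) = 1/(((-17 + 20) + 474) + 2*24) = 1/((3 + 474) + 48) = 1/(477 + 48) = 1/525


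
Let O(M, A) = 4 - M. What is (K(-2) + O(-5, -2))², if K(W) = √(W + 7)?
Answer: (9 + √5)² ≈ 126.25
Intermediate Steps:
K(W) = √(7 + W)
(K(-2) + O(-5, -2))² = (√(7 - 2) + (4 - 1*(-5)))² = (√5 + (4 + 5))² = (√5 + 9)² = (9 + √5)²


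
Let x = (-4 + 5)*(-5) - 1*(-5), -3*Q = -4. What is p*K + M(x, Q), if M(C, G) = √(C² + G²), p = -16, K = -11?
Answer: 532/3 ≈ 177.33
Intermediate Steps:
Q = 4/3 (Q = -⅓*(-4) = 4/3 ≈ 1.3333)
x = 0 (x = 1*(-5) + 5 = -5 + 5 = 0)
p*K + M(x, Q) = -16*(-11) + √(0² + (4/3)²) = 176 + √(0 + 16/9) = 176 + √(16/9) = 176 + 4/3 = 532/3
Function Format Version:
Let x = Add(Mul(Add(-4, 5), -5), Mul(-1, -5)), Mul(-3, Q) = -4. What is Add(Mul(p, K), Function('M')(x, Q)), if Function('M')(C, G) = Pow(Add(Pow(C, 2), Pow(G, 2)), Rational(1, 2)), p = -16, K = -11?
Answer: Rational(532, 3) ≈ 177.33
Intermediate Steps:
Q = Rational(4, 3) (Q = Mul(Rational(-1, 3), -4) = Rational(4, 3) ≈ 1.3333)
x = 0 (x = Add(Mul(1, -5), 5) = Add(-5, 5) = 0)
Add(Mul(p, K), Function('M')(x, Q)) = Add(Mul(-16, -11), Pow(Add(Pow(0, 2), Pow(Rational(4, 3), 2)), Rational(1, 2))) = Add(176, Pow(Add(0, Rational(16, 9)), Rational(1, 2))) = Add(176, Pow(Rational(16, 9), Rational(1, 2))) = Add(176, Rational(4, 3)) = Rational(532, 3)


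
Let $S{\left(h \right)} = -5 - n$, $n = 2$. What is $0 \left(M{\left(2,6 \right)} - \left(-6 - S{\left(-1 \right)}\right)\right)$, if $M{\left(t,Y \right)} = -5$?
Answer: $0$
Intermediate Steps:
$S{\left(h \right)} = -7$ ($S{\left(h \right)} = -5 - 2 = -7$)
$0 \left(M{\left(2,6 \right)} - \left(-6 - S{\left(-1 \right)}\right)\right) = 0 \left(-5 + \left(\left(6 - 0\right) - \left(0 - -7\right)\right)\right) = 0 \left(-5 + \left(\left(6 + 0\right) - \left(0 + 7\right)\right)\right) = 0 \left(-5 + \left(6 - 7\right)\right) = 0 \left(-5 - 1\right) = 0 \left(-6\right) = 0$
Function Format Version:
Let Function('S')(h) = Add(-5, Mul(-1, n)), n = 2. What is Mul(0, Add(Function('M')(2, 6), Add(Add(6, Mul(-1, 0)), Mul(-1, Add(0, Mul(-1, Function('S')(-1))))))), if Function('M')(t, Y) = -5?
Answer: 0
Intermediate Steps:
Function('S')(h) = -7 (Function('S')(h) = Add(-5, Mul(-1, 2)) = Add(-5, -2) = -7)
Mul(0, Add(Function('M')(2, 6), Add(Add(6, Mul(-1, 0)), Mul(-1, Add(0, Mul(-1, Function('S')(-1))))))) = Mul(0, Add(-5, Add(Add(6, Mul(-1, 0)), Mul(-1, Add(0, Mul(-1, -7)))))) = Mul(0, Add(-5, Add(Add(6, 0), Mul(-1, Add(0, 7))))) = Mul(0, Add(-5, Add(6, Mul(-1, 7)))) = Mul(0, Add(-5, Add(6, -7))) = Mul(0, Add(-5, -1)) = Mul(0, -6) = 0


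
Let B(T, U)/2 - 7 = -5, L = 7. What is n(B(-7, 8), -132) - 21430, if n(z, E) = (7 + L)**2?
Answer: -21234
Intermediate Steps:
B(T, U) = 4 (B(T, U) = 14 + 2*(-5) = 14 - 10 = 4)
n(z, E) = 196 (n(z, E) = (7 + 7)**2 = 14**2 = 196)
n(B(-7, 8), -132) - 21430 = 196 - 21430 = -21234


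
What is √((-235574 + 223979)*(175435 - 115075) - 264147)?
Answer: I*√700138347 ≈ 26460.0*I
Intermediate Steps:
√((-235574 + 223979)*(175435 - 115075) - 264147) = √(-11595*60360 - 264147) = √(-699874200 - 264147) = √(-700138347) = I*√700138347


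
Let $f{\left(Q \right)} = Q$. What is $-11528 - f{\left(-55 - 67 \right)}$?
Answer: $-11406$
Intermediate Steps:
$-11528 - f{\left(-55 - 67 \right)} = -11528 - \left(-55 - 67\right) = -11528 - -122 = -11528 + 122 = -11406$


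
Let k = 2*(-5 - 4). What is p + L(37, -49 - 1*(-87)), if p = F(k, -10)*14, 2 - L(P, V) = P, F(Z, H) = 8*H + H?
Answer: -1295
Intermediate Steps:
k = -18 (k = 2*(-9) = -18)
F(Z, H) = 9*H
L(P, V) = 2 - P
p = -1260 (p = (9*(-10))*14 = -90*14 = -1260)
p + L(37, -49 - 1*(-87)) = -1260 + (2 - 1*37) = -1260 + (2 - 37) = -1260 - 35 = -1295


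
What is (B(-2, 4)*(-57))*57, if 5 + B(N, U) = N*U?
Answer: 42237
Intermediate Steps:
B(N, U) = -5 + N*U
(B(-2, 4)*(-57))*57 = ((-5 - 2*4)*(-57))*57 = ((-5 - 8)*(-57))*57 = -13*(-57)*57 = 741*57 = 42237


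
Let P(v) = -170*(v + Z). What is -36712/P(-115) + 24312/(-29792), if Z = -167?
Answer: -70601287/44632140 ≈ -1.5818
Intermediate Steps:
P(v) = 28390 - 170*v (P(v) = -170*(v - 167) = -170*(-167 + v) = 28390 - 170*v)
-36712/P(-115) + 24312/(-29792) = -36712/(28390 - 170*(-115)) + 24312/(-29792) = -36712/(28390 + 19550) + 24312*(-1/29792) = -36712/47940 - 3039/3724 = -36712*1/47940 - 3039/3724 = -9178/11985 - 3039/3724 = -70601287/44632140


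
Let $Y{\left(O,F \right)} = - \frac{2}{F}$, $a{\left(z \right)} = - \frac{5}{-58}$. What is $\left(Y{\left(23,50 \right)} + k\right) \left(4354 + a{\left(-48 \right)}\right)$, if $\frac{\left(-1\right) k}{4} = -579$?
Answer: $\frac{14621639763}{1450} \approx 1.0084 \cdot 10^{7}$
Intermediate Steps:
$a{\left(z \right)} = \frac{5}{58}$ ($a{\left(z \right)} = \left(-5\right) \left(- \frac{1}{58}\right) = \frac{5}{58}$)
$k = 2316$ ($k = \left(-4\right) \left(-579\right) = 2316$)
$\left(Y{\left(23,50 \right)} + k\right) \left(4354 + a{\left(-48 \right)}\right) = \left(- \frac{2}{50} + 2316\right) \left(4354 + \frac{5}{58}\right) = \left(\left(-2\right) \frac{1}{50} + 2316\right) \frac{252537}{58} = \left(- \frac{1}{25} + 2316\right) \frac{252537}{58} = \frac{57899}{25} \cdot \frac{252537}{58} = \frac{14621639763}{1450}$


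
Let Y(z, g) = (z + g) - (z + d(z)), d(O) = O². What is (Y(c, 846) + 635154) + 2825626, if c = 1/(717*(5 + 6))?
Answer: 215329645694393/62204769 ≈ 3.4616e+6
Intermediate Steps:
c = 1/7887 (c = 1/(717*11) = 1/7887 ≈ 0.00012679)
Y(z, g) = g - z² (Y(z, g) = (z + g) - (z + z²) = (g + z) + (-z - z²) = g - z²)
(Y(c, 846) + 635154) + 2825626 = ((846 - (1/7887)²) + 635154) + 2825626 = ((846 - 1*1/62204769) + 635154) + 2825626 = ((846 - 1/62204769) + 635154) + 2825626 = (52625234573/62204769 + 635154) + 2825626 = 39562233083999/62204769 + 2825626 = 215329645694393/62204769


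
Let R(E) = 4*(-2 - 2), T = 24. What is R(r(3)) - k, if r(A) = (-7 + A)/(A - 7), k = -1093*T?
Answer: 26216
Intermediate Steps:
k = -26232 (k = -1093*24 = -26232)
r(A) = 1 (r(A) = (-7 + A)/(-7 + A) = 1)
R(E) = -16 (R(E) = 4*(-4) = -16)
R(r(3)) - k = -16 - 1*(-26232) = -16 + 26232 = 26216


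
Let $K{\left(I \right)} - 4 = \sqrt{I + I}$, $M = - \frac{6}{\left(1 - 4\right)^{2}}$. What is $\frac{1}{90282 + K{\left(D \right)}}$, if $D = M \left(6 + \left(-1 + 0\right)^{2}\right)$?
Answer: $\frac{19347}{1746763244} - \frac{i \sqrt{21}}{12227342708} \approx 1.1076 \cdot 10^{-5} - 3.7478 \cdot 10^{-10} i$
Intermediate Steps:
$M = - \frac{2}{3}$ ($M = - \frac{6}{\left(-3\right)^{2}} = - \frac{6}{9} = \left(-6\right) \frac{1}{9} = - \frac{2}{3} \approx -0.66667$)
$D = - \frac{14}{3}$ ($D = - \frac{2 \left(6 + \left(-1 + 0\right)^{2}\right)}{3} = - \frac{2 \left(6 + \left(-1\right)^{2}\right)}{3} = - \frac{2 \left(6 + 1\right)}{3} = \left(- \frac{2}{3}\right) 7 = - \frac{14}{3} \approx -4.6667$)
$K{\left(I \right)} = 4 + \sqrt{2} \sqrt{I}$ ($K{\left(I \right)} = 4 + \sqrt{I + I} = 4 + \sqrt{2 I} = 4 + \sqrt{2} \sqrt{I}$)
$\frac{1}{90282 + K{\left(D \right)}} = \frac{1}{90282 + \left(4 + \sqrt{2} \sqrt{- \frac{14}{3}}\right)} = \frac{1}{90282 + \left(4 + \sqrt{2} \frac{i \sqrt{42}}{3}\right)} = \frac{1}{90282 + \left(4 + \frac{2 i \sqrt{21}}{3}\right)} = \frac{1}{90286 + \frac{2 i \sqrt{21}}{3}}$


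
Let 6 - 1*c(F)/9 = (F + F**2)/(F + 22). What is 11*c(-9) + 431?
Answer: 6197/13 ≈ 476.69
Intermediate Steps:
c(F) = 54 - 9*(F + F**2)/(22 + F) (c(F) = 54 - 9*(F + F**2)/(F + 22) = 54 - 9*(F + F**2)/(22 + F))
11*c(-9) + 431 = 11*(9*(132 - 1*(-9)**2 + 5*(-9))/(22 - 9)) + 431 = 11*(9*(132 - 1*81 - 45)/13) + 431 = 11*(9*(1/13)*(132 - 81 - 45)) + 431 = 11*(9*(1/13)*6) + 431 = 11*(54/13) + 431 = 594/13 + 431 = 6197/13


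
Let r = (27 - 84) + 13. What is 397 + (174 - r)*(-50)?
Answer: -10503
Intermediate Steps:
r = -44 (r = -57 + 13 = -44)
397 + (174 - r)*(-50) = 397 + (174 - 1*(-44))*(-50) = 397 + (174 + 44)*(-50) = 397 + 218*(-50) = 397 - 10900 = -10503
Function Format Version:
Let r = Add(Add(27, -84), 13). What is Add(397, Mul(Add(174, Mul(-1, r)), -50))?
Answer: -10503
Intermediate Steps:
r = -44 (r = Add(-57, 13) = -44)
Add(397, Mul(Add(174, Mul(-1, r)), -50)) = Add(397, Mul(Add(174, Mul(-1, -44)), -50)) = Add(397, Mul(Add(174, 44), -50)) = Add(397, Mul(218, -50)) = Add(397, -10900) = -10503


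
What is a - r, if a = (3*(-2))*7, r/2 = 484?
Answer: -1010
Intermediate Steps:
r = 968 (r = 2*484 = 968)
a = -42 (a = -6*7 = -42)
a - r = -42 - 1*968 = -42 - 968 = -1010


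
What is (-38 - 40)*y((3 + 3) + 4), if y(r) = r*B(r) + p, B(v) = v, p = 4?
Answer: -8112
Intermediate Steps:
y(r) = 4 + r² (y(r) = r*r + 4 = r² + 4 = 4 + r²)
(-38 - 40)*y((3 + 3) + 4) = (-38 - 40)*(4 + ((3 + 3) + 4)²) = -78*(4 + (6 + 4)²) = -78*(4 + 10²) = -78*(4 + 100) = -78*104 = -8112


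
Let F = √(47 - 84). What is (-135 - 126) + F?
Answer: -261 + I*√37 ≈ -261.0 + 6.0828*I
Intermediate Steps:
F = I*√37 (F = √(-37) = I*√37 ≈ 6.0828*I)
(-135 - 126) + F = (-135 - 126) + I*√37 = -261 + I*√37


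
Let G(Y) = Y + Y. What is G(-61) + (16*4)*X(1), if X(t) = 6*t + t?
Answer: 326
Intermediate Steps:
X(t) = 7*t
G(Y) = 2*Y
G(-61) + (16*4)*X(1) = 2*(-61) + (16*4)*(7*1) = -122 + 64*7 = -122 + 448 = 326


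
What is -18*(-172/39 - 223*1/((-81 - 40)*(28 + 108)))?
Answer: 8465205/106964 ≈ 79.141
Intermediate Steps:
-18*(-172/39 - 223*1/((-81 - 40)*(28 + 108))) = -18*(-172*1/39 - 223/(136*(-121))) = -18*(-172/39 - 223/(-16456)) = -18*(-172/39 - 223*(-1/16456)) = -18*(-172/39 + 223/16456) = -18*(-2821735/641784) = 8465205/106964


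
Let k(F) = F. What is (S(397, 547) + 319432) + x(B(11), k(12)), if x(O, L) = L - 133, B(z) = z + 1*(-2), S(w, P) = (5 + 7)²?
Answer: 319455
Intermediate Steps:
S(w, P) = 144 (S(w, P) = 12² = 144)
B(z) = -2 + z (B(z) = z - 2 = -2 + z)
x(O, L) = -133 + L
(S(397, 547) + 319432) + x(B(11), k(12)) = (144 + 319432) + (-133 + 12) = 319576 - 121 = 319455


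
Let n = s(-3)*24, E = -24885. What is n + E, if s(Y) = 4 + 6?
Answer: -24645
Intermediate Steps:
s(Y) = 10
n = 240 (n = 10*24 = 240)
n + E = 240 - 24885 = -24645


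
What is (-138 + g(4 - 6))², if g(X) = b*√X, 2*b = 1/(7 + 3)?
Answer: (2760 - I*√2)²/400 ≈ 19044.0 - 19.516*I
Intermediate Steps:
b = 1/20 (b = 1/(2*(7 + 3)) = (½)/10 = (½)*(⅒) = 1/20 ≈ 0.050000)
g(X) = √X/20
(-138 + g(4 - 6))² = (-138 + √(4 - 6)/20)² = (-138 + √(-2)/20)² = (-138 + (I*√2)/20)² = (-138 + I*√2/20)²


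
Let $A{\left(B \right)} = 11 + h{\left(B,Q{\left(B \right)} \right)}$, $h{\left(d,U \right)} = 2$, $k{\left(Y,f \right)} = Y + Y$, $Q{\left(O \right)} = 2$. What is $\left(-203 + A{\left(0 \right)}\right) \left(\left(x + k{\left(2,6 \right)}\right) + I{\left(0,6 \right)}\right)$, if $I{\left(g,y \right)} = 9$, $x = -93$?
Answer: $15200$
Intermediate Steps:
$k{\left(Y,f \right)} = 2 Y$
$A{\left(B \right)} = 13$ ($A{\left(B \right)} = 11 + 2 = 13$)
$\left(-203 + A{\left(0 \right)}\right) \left(\left(x + k{\left(2,6 \right)}\right) + I{\left(0,6 \right)}\right) = \left(-203 + 13\right) \left(\left(-93 + 2 \cdot 2\right) + 9\right) = - 190 \left(\left(-93 + 4\right) + 9\right) = - 190 \left(-89 + 9\right) = \left(-190\right) \left(-80\right) = 15200$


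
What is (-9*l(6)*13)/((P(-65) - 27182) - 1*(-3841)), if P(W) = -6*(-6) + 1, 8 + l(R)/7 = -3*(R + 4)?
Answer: -5187/3884 ≈ -1.3355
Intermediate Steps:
l(R) = -140 - 21*R (l(R) = -56 + 7*(-3*(R + 4)) = -56 + 7*(-3*(4 + R)) = -56 + 7*(-12 - 3*R) = -56 + (-84 - 21*R) = -140 - 21*R)
P(W) = 37 (P(W) = 36 + 1 = 37)
(-9*l(6)*13)/((P(-65) - 27182) - 1*(-3841)) = (-9*(-140 - 21*6)*13)/((37 - 27182) - 1*(-3841)) = (-9*(-140 - 126)*13)/(-27145 + 3841) = (-9*(-266)*13)/(-23304) = (2394*13)*(-1/23304) = 31122*(-1/23304) = -5187/3884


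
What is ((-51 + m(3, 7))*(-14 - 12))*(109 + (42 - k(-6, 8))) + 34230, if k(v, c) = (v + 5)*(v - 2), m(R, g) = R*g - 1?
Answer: 149488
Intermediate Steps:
m(R, g) = -1 + R*g
k(v, c) = (-2 + v)*(5 + v) (k(v, c) = (5 + v)*(-2 + v) = (-2 + v)*(5 + v))
((-51 + m(3, 7))*(-14 - 12))*(109 + (42 - k(-6, 8))) + 34230 = ((-51 + (-1 + 3*7))*(-14 - 12))*(109 + (42 - (-10 + (-6)**2 + 3*(-6)))) + 34230 = ((-51 + (-1 + 21))*(-26))*(109 + (42 - (-10 + 36 - 18))) + 34230 = ((-51 + 20)*(-26))*(109 + (42 - 1*8)) + 34230 = (-31*(-26))*(109 + (42 - 8)) + 34230 = 806*(109 + 34) + 34230 = 806*143 + 34230 = 115258 + 34230 = 149488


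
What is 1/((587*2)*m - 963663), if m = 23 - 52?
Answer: -1/997709 ≈ -1.0023e-6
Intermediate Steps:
m = -29
1/((587*2)*m - 963663) = 1/((587*2)*(-29) - 963663) = 1/(1174*(-29) - 963663) = 1/(-34046 - 963663) = 1/(-997709) = -1/997709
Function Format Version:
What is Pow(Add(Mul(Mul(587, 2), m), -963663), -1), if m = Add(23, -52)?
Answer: Rational(-1, 997709) ≈ -1.0023e-6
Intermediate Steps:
m = -29
Pow(Add(Mul(Mul(587, 2), m), -963663), -1) = Pow(Add(Mul(Mul(587, 2), -29), -963663), -1) = Pow(Add(Mul(1174, -29), -963663), -1) = Pow(Add(-34046, -963663), -1) = Pow(-997709, -1) = Rational(-1, 997709)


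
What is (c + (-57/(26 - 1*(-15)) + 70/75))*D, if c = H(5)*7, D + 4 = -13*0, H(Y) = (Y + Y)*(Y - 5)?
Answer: 1124/615 ≈ 1.8276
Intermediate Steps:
H(Y) = 2*Y*(-5 + Y) (H(Y) = (2*Y)*(-5 + Y) = 2*Y*(-5 + Y))
D = -4 (D = -4 - 13*0 = -4 + 0 = -4)
c = 0 (c = (2*5*(-5 + 5))*7 = (2*5*0)*7 = 0*7 = 0)
(c + (-57/(26 - 1*(-15)) + 70/75))*D = (0 + (-57/(26 - 1*(-15)) + 70/75))*(-4) = (0 + (-57/(26 + 15) + 70*(1/75)))*(-4) = (0 + (-57/41 + 14/15))*(-4) = (0 - 281/615)*(-4) = -281/615*(-4) = 1124/615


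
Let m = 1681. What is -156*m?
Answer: -262236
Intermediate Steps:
-156*m = -156*1681 = -262236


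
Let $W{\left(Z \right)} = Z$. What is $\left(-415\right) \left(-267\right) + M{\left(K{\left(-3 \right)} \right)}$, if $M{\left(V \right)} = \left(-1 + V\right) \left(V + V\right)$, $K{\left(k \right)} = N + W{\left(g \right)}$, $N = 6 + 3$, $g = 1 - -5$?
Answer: $111225$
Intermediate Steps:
$g = 6$ ($g = 1 + 5 = 6$)
$N = 9$
$K{\left(k \right)} = 15$ ($K{\left(k \right)} = 9 + 6 = 15$)
$M{\left(V \right)} = 2 V \left(-1 + V\right)$ ($M{\left(V \right)} = \left(-1 + V\right) 2 V = 2 V \left(-1 + V\right)$)
$\left(-415\right) \left(-267\right) + M{\left(K{\left(-3 \right)} \right)} = \left(-415\right) \left(-267\right) + 2 \cdot 15 \left(-1 + 15\right) = 110805 + 2 \cdot 15 \cdot 14 = 110805 + 420 = 111225$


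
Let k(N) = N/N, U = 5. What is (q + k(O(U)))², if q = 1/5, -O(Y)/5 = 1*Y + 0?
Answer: 36/25 ≈ 1.4400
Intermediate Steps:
O(Y) = -5*Y (O(Y) = -5*(1*Y + 0) = -5*(Y + 0) = -5*Y)
k(N) = 1
q = ⅕ ≈ 0.20000
(q + k(O(U)))² = (⅕ + 1)² = (6/5)² = 36/25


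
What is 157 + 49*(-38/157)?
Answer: 22787/157 ≈ 145.14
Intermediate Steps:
157 + 49*(-38/157) = 157 - 1862/157 = 22787/157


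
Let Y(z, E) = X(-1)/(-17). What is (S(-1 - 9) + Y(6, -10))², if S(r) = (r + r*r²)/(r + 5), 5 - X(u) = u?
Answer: 11751184/289 ≈ 40662.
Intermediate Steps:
X(u) = 5 - u
Y(z, E) = -6/17 (Y(z, E) = (5 - 1*(-1))/(-17) = (5 + 1)*(-1/17) = 6*(-1/17) = -6/17)
S(r) = (r + r³)/(5 + r)
(S(-1 - 9) + Y(6, -10))² = (((-1 - 9) + (-1 - 9)³)/(5 + (-1 - 9)) - 6/17)² = ((-10 + (-10)³)/(5 - 10) - 6/17)² = ((-10 - 1000)/(-5) - 6/17)² = (-⅕*(-1010) - 6/17)² = (202 - 6/17)² = (3428/17)² = 11751184/289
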